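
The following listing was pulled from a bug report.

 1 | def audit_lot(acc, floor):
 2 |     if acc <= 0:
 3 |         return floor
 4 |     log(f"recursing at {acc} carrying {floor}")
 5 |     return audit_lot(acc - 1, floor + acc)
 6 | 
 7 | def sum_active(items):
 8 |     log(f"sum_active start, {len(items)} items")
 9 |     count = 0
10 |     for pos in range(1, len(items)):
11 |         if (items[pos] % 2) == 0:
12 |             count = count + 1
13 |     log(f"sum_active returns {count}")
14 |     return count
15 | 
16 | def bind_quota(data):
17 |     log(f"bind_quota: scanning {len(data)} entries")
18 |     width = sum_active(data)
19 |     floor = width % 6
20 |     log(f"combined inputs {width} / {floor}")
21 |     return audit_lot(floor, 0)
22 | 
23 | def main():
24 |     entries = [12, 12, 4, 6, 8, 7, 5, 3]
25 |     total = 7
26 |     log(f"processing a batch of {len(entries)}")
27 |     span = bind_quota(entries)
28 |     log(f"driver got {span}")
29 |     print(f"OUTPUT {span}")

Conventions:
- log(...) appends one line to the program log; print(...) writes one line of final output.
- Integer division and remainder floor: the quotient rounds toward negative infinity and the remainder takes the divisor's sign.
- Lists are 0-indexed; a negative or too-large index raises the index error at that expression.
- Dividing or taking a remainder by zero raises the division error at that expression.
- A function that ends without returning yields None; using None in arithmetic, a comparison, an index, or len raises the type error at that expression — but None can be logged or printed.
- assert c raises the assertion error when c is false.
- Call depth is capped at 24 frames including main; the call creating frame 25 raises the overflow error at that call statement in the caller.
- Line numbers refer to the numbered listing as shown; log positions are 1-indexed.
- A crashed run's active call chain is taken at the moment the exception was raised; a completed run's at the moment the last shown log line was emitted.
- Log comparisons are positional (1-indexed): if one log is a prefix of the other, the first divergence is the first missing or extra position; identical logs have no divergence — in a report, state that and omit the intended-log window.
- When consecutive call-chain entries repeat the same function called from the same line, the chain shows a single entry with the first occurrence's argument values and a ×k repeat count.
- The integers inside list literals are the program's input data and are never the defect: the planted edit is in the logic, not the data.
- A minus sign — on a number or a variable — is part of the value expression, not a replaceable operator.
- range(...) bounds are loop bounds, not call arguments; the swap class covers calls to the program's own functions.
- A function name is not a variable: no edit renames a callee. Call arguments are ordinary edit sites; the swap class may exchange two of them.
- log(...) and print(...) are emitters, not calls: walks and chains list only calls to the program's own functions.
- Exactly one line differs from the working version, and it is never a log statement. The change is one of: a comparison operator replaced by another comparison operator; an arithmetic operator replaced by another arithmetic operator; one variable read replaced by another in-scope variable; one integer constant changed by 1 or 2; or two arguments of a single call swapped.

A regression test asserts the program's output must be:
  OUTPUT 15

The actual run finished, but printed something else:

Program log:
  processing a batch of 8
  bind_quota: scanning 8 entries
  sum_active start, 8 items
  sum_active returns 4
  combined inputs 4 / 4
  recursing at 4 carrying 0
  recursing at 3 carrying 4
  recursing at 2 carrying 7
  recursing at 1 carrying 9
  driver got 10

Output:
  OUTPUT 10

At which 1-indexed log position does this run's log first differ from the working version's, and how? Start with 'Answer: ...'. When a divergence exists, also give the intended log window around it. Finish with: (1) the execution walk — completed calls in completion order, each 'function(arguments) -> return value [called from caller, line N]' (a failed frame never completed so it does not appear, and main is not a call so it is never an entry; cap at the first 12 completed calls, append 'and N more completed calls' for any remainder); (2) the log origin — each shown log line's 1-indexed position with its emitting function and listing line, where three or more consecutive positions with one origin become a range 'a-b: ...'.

Answer: position 4 — the shown line 'sum_active returns 4' should read 'sum_active returns 5'.
Intended log window:
  2: bind_quota: scanning 8 entries
  3: sum_active start, 8 items
  4: sum_active returns 5
  5: combined inputs 5 / 5
Execution walk:
  sum_active([12, 12, 4, 6, 8, 7, 5, 3]) -> 4  [called from bind_quota, line 18]
  audit_lot(0, 10) -> 10  [called from audit_lot, line 5]
  audit_lot(1, 9) -> 10  [called from audit_lot, line 5]
  audit_lot(2, 7) -> 10  [called from audit_lot, line 5]
  audit_lot(3, 4) -> 10  [called from audit_lot, line 5]
  audit_lot(4, 0) -> 10  [called from bind_quota, line 21]
  bind_quota([12, 12, 4, 6, 8, 7, 5, 3]) -> 10  [called from main, line 27]
Origin of each log line:
  1 — main, line 26
  2 — bind_quota, line 17
  3 — sum_active, line 8
  4 — sum_active, line 13
  5 — bind_quota, line 20
  6-9 — audit_lot, line 4
  10 — main, line 28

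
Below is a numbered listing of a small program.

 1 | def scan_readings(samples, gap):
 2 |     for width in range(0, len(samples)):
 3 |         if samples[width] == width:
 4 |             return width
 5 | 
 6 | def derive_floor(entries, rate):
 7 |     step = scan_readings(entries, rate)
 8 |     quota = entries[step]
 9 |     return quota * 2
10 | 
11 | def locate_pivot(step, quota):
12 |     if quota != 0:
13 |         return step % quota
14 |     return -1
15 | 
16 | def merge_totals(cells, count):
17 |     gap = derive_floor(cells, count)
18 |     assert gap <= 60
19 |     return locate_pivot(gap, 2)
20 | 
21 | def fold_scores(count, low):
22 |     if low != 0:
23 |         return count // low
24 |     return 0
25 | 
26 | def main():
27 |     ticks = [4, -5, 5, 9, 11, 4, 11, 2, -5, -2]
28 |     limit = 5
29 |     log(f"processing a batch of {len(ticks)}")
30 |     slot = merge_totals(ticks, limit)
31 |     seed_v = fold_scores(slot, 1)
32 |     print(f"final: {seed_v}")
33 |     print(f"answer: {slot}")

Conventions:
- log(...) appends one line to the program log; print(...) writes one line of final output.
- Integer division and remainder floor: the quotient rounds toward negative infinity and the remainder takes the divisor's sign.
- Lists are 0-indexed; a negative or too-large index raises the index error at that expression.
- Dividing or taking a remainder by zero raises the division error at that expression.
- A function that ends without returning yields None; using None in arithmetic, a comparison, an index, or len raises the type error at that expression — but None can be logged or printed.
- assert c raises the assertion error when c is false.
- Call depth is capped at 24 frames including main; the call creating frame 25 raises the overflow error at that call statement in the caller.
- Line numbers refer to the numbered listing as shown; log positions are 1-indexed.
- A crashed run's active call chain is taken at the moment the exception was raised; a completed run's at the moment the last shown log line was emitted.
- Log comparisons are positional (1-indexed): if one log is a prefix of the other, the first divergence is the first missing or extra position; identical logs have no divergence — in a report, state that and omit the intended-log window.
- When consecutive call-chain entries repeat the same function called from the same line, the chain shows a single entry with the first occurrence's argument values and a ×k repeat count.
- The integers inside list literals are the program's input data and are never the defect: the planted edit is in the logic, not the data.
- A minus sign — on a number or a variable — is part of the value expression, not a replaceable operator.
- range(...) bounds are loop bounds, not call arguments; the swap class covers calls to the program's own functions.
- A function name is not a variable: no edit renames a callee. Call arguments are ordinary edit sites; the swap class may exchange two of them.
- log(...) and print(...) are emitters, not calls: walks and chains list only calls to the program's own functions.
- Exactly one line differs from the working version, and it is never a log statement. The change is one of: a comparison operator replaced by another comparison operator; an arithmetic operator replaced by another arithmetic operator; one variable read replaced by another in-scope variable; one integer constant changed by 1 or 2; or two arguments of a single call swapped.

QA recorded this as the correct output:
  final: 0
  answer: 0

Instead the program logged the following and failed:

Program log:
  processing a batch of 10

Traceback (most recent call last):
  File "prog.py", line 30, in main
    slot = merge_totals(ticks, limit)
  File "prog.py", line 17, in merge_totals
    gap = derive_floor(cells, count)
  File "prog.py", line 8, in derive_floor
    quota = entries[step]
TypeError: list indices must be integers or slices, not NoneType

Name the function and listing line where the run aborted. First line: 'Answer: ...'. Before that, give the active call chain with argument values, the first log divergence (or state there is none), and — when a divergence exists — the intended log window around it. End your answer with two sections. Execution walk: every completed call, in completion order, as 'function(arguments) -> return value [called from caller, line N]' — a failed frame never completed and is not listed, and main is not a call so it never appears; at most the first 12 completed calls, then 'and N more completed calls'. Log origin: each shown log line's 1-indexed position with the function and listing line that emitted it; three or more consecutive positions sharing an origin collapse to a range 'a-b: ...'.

Answer: the error was raised in derive_floor, line 8.
Core observation: Every log line matches the working run — the failure is the only observable divergence.
Call chain: main -> merge_totals([4, -5, 5, 9, 11, 4, 11, 2, -5, -2], 5) (called at line 30) -> derive_floor([4, -5, 5, 9, 11, 4, 11, 2, -5, -2], 5) (called at line 17).
First divergence: none; the two logs match at every position.
Execution walk:
  scan_readings([4, -5, 5, 9, 11, 4, 11, 2, -5, -2], 5) -> None  [called from derive_floor, line 7]
Origin of each log line:
  1: emitted by main (line 29)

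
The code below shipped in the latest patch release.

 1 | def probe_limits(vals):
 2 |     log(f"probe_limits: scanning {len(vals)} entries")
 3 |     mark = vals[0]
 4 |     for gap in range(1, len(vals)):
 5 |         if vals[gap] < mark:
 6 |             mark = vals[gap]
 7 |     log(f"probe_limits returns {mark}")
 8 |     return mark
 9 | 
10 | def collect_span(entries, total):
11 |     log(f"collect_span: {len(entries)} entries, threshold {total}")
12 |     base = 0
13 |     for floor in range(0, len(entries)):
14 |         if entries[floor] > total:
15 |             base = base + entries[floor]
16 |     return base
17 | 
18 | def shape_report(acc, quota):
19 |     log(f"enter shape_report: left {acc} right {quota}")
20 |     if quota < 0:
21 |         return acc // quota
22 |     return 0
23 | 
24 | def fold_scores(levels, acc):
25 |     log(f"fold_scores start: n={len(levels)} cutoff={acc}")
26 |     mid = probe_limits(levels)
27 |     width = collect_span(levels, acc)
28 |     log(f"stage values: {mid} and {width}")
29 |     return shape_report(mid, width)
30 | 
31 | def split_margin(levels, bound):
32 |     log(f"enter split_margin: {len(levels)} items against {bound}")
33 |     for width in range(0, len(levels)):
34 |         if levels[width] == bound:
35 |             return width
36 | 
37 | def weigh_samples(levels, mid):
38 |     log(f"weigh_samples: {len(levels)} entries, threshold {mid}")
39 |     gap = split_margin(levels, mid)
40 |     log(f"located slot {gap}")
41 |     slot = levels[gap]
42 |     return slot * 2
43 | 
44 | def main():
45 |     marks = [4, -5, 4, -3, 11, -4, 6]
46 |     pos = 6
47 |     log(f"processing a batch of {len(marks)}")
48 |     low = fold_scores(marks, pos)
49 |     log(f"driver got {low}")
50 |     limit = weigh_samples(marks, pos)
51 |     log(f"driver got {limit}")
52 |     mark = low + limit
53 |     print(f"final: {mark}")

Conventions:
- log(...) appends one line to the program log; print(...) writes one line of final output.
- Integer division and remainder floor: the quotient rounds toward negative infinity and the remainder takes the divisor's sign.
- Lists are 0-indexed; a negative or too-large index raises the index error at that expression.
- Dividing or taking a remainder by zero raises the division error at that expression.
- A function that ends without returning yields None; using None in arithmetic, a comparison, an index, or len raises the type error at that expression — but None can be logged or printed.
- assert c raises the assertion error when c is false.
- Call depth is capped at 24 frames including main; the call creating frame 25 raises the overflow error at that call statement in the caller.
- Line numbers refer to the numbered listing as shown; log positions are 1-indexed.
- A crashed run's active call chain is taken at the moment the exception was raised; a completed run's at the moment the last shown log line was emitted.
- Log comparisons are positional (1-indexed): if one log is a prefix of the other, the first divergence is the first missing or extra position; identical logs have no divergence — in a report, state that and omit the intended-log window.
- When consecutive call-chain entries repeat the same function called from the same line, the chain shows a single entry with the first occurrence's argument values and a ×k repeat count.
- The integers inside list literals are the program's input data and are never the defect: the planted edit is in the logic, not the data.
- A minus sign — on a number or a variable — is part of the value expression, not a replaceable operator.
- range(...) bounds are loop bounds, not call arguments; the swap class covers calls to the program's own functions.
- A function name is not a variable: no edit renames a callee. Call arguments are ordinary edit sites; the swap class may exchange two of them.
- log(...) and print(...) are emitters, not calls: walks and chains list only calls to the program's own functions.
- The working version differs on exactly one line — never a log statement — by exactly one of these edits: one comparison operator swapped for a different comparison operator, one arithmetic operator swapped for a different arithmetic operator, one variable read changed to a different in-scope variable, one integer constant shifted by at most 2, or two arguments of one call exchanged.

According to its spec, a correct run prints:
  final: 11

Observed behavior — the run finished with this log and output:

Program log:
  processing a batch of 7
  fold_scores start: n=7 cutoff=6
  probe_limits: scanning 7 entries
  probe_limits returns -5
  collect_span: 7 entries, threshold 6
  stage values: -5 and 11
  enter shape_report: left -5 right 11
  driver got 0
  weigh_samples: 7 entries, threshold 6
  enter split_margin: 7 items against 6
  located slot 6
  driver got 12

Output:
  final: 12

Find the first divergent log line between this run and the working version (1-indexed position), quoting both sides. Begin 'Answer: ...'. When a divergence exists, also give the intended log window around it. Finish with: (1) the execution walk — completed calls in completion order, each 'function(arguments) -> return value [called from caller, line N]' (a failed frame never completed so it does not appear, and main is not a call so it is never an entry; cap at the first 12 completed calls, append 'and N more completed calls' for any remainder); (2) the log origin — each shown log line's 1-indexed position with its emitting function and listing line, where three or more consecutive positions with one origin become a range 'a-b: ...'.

Answer: position 8 — shown 'driver got 0', intended 'driver got -1'.
Intended log window:
  6: stage values: -5 and 11
  7: enter shape_report: left -5 right 11
  8: driver got -1
  9: weigh_samples: 7 entries, threshold 6
Execution walk:
  probe_limits([4, -5, 4, -3, 11, -4, 6]) -> -5  [called from fold_scores, line 26]
  collect_span([4, -5, 4, -3, 11, -4, 6], 6) -> 11  [called from fold_scores, line 27]
  shape_report(-5, 11) -> 0  [called from fold_scores, line 29]
  fold_scores([4, -5, 4, -3, 11, -4, 6], 6) -> 0  [called from main, line 48]
  split_margin([4, -5, 4, -3, 11, -4, 6], 6) -> 6  [called from weigh_samples, line 39]
  weigh_samples([4, -5, 4, -3, 11, -4, 6], 6) -> 12  [called from main, line 50]
Log origins:
  1: emitted by main (line 47)
  2: emitted by fold_scores (line 25)
  3: emitted by probe_limits (line 2)
  4: emitted by probe_limits (line 7)
  5: emitted by collect_span (line 11)
  6: emitted by fold_scores (line 28)
  7: emitted by shape_report (line 19)
  8: emitted by main (line 49)
  9: emitted by weigh_samples (line 38)
  10: emitted by split_margin (line 32)
  11: emitted by weigh_samples (line 40)
  12: emitted by main (line 51)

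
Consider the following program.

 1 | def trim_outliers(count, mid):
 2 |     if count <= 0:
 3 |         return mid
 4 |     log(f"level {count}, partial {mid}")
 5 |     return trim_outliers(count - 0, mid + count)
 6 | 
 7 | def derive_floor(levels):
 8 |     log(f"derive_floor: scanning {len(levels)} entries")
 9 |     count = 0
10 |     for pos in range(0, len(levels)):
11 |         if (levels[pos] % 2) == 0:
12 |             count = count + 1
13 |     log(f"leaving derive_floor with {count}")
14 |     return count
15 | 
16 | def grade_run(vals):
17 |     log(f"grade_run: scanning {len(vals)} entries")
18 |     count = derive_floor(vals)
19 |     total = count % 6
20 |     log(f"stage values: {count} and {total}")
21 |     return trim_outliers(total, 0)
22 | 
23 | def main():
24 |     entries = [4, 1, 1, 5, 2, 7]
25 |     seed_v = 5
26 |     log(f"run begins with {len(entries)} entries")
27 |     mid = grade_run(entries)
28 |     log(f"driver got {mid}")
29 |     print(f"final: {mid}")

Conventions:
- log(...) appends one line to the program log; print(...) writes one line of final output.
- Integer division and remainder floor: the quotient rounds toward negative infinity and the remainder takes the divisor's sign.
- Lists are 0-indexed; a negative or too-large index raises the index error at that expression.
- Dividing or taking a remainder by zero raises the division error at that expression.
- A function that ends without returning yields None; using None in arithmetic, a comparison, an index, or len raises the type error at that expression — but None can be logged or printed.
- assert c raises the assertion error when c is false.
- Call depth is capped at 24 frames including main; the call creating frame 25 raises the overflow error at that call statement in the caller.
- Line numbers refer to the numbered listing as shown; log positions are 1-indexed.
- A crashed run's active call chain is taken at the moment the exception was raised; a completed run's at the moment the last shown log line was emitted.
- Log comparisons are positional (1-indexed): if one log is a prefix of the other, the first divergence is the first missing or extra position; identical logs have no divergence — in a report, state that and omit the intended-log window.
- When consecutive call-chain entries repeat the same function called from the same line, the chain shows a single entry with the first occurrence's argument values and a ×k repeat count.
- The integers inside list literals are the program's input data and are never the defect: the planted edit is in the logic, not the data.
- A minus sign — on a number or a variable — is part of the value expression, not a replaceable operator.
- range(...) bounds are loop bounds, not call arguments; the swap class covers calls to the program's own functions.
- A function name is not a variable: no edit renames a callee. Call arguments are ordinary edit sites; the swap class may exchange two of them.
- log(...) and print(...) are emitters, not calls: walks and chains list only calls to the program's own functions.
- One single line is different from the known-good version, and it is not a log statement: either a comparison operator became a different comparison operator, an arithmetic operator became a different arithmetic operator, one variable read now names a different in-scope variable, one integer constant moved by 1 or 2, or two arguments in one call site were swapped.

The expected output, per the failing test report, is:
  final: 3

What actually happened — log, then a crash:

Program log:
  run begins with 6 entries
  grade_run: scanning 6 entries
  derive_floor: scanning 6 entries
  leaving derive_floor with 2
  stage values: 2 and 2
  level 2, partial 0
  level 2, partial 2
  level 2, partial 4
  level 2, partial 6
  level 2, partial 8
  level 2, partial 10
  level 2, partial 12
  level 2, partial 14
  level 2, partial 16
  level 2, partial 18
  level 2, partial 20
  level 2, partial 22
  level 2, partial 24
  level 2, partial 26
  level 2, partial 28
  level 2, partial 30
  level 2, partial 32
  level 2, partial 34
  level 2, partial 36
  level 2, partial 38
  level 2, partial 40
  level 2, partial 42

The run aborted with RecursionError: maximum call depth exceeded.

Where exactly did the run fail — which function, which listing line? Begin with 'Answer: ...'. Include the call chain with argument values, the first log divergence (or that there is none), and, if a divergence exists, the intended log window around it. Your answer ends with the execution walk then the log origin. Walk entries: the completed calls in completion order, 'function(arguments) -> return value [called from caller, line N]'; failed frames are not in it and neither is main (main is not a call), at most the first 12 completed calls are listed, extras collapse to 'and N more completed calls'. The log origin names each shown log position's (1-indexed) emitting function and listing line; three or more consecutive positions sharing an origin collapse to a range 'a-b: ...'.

Answer: the error was raised in trim_outliers, line 5.
The tell: The earliest visible damage is log position 7 — 'level 2, partial 2' rather than the intended 'level 1, partial 2'.
Call chain: main -> grade_run([4, 1, 1, 5, 2, 7]) (called at line 27) -> trim_outliers(2, 0) (called at line 21) -> trim_outliers(2, 2) (called at line 5) ×21.
First divergence: position 7 — shown 'level 2, partial 2', intended 'level 1, partial 2'.
Intended log window:
  5: stage values: 2 and 2
  6: level 2, partial 0
  7: level 1, partial 2
  8: driver got 3
Execution walk:
  derive_floor([4, 1, 1, 5, 2, 7]) -> 2  [called from grade_run, line 18]
Origin of each log line:
  1: from main, line 26
  2: from grade_run, line 17
  3: from derive_floor, line 8
  4: from derive_floor, line 13
  5: from grade_run, line 20
  6-27: from trim_outliers, line 4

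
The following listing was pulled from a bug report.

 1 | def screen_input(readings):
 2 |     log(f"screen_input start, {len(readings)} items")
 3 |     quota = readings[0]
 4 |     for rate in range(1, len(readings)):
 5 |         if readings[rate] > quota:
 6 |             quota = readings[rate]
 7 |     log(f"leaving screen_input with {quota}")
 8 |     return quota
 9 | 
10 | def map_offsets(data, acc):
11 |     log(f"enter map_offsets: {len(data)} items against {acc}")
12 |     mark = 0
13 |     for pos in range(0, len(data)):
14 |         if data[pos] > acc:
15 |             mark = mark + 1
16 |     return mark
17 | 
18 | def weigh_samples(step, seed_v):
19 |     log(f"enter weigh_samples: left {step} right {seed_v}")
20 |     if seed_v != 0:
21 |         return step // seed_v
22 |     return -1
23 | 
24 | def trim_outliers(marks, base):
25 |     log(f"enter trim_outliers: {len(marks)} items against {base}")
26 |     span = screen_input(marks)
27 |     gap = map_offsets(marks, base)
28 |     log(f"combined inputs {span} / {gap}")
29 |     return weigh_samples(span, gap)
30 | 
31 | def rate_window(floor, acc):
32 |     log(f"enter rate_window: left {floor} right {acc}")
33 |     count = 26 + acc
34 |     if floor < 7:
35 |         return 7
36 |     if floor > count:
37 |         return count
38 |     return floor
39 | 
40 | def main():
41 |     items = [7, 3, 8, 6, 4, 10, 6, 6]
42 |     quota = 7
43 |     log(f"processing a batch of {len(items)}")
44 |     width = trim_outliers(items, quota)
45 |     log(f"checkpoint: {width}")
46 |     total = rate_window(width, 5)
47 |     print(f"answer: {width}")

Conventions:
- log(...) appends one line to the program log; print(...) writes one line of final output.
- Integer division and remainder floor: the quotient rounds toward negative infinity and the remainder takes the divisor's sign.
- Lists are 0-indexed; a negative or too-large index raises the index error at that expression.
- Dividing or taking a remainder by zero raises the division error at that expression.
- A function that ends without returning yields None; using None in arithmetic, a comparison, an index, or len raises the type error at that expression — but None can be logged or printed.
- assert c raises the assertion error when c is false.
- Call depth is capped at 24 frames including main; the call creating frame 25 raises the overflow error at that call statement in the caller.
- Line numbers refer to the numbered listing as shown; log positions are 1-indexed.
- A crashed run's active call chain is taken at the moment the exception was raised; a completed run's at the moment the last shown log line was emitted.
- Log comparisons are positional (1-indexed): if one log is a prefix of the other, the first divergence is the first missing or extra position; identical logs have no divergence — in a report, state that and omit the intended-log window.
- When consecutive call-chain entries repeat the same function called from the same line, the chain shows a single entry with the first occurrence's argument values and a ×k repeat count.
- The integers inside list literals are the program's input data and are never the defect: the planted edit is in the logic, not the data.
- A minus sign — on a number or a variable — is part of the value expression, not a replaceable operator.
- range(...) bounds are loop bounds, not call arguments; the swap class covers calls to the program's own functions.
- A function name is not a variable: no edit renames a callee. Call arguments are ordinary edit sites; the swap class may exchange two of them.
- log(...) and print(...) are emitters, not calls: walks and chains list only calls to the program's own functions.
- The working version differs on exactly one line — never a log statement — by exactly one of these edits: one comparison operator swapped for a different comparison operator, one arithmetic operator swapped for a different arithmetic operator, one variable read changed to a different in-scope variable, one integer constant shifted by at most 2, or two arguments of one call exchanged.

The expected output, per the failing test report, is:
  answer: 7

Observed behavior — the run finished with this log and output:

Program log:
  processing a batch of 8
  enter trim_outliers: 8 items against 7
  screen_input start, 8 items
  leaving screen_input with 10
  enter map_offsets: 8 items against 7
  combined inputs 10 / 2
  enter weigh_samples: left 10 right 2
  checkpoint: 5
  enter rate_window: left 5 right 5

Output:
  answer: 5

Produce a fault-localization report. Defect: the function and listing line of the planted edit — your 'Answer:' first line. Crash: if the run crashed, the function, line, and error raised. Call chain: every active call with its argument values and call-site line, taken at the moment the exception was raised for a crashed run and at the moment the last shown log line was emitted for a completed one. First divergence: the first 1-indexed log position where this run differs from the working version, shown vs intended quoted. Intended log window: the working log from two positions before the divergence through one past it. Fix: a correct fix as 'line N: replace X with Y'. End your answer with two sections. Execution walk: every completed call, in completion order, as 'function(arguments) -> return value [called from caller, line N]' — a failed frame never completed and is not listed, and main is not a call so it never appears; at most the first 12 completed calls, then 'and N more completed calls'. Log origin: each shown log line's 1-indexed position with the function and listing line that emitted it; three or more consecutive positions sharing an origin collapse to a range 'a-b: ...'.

Answer: the defect is in main at line 47.
The tell: The logs agree in full; only the final output differs.
Call chain: main -> rate_window(5, 5) (called at line 46).
First divergence: none (the log streams are identical).
Execution walk:
  screen_input([7, 3, 8, 6, 4, 10, 6, 6]) -> 10  [called from trim_outliers, line 26]
  map_offsets([7, 3, 8, 6, 4, 10, 6, 6], 7) -> 2  [called from trim_outliers, line 27]
  weigh_samples(10, 2) -> 5  [called from trim_outliers, line 29]
  trim_outliers([7, 3, 8, 6, 4, 10, 6, 6], 7) -> 5  [called from main, line 44]
  rate_window(5, 5) -> 7  [called from main, line 46]
Origin of each log line:
  1: logged in main at line 43
  2: logged in trim_outliers at line 25
  3: logged in screen_input at line 2
  4: logged in screen_input at line 7
  5: logged in map_offsets at line 11
  6: logged in trim_outliers at line 28
  7: logged in weigh_samples at line 19
  8: logged in main at line 45
  9: logged in rate_window at line 32
A correct fix: line 47: replace `width` with `total`.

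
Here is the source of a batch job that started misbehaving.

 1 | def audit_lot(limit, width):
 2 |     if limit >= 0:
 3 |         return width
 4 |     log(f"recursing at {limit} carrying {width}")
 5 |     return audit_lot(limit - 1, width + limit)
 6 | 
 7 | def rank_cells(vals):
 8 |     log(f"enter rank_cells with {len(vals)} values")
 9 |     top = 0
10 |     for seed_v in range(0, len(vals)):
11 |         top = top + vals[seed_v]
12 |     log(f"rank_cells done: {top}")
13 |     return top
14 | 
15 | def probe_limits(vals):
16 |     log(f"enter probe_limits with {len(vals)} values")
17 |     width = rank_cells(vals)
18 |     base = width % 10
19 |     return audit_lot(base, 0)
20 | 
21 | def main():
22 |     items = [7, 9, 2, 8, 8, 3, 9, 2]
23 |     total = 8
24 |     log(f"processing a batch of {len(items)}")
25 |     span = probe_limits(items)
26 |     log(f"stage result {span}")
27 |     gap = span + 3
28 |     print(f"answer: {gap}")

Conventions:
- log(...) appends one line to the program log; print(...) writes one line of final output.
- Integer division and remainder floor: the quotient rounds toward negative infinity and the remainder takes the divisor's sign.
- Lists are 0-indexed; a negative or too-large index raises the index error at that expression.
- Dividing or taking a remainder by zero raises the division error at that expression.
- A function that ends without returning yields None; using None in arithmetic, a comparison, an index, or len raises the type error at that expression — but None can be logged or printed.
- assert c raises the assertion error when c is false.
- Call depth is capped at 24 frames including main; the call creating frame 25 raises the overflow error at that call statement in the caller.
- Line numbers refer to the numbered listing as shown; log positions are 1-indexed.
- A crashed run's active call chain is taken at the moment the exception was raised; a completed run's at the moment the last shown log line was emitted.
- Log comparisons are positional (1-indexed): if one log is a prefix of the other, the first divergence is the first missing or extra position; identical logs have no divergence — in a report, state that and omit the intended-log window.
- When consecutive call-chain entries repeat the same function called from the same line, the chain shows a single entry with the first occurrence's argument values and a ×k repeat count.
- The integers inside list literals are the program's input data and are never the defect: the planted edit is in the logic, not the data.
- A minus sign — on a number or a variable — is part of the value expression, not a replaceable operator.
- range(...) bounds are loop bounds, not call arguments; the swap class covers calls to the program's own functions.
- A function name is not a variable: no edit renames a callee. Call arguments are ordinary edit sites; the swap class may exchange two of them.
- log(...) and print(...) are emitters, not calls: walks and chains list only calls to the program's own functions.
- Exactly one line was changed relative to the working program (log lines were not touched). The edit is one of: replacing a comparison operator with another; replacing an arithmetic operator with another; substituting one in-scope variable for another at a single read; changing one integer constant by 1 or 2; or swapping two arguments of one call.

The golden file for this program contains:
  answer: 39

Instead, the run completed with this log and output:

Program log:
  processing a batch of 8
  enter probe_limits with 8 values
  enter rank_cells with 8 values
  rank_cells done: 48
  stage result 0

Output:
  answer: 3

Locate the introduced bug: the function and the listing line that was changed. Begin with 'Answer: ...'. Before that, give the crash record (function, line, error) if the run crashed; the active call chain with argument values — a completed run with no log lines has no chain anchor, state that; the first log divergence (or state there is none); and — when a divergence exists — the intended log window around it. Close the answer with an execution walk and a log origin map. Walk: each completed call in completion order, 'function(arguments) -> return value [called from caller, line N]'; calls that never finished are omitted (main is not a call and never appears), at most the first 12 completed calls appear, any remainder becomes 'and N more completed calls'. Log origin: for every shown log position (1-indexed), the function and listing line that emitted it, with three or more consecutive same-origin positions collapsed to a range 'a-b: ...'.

Answer: the defect is in audit_lot at line 2.
Core observation: Everything matches until log position 5, which reads 'stage result 0' in place of 'recursing at 8 carrying 0'.
Call chain: main.
First divergence: position 5 — the shown line 'stage result 0' should read 'recursing at 8 carrying 0'.
Intended log window:
  3: enter rank_cells with 8 values
  4: rank_cells done: 48
  5: recursing at 8 carrying 0
  6: recursing at 7 carrying 8
Execution walk:
  rank_cells([7, 9, 2, 8, 8, 3, 9, 2]) -> 48  [called from probe_limits, line 17]
  audit_lot(8, 0) -> 0  [called from probe_limits, line 19]
  probe_limits([7, 9, 2, 8, 8, 3, 9, 2]) -> 0  [called from main, line 25]
Log line origins:
  1 — main, line 24
  2 — probe_limits, line 16
  3 — rank_cells, line 8
  4 — rank_cells, line 12
  5 — main, line 26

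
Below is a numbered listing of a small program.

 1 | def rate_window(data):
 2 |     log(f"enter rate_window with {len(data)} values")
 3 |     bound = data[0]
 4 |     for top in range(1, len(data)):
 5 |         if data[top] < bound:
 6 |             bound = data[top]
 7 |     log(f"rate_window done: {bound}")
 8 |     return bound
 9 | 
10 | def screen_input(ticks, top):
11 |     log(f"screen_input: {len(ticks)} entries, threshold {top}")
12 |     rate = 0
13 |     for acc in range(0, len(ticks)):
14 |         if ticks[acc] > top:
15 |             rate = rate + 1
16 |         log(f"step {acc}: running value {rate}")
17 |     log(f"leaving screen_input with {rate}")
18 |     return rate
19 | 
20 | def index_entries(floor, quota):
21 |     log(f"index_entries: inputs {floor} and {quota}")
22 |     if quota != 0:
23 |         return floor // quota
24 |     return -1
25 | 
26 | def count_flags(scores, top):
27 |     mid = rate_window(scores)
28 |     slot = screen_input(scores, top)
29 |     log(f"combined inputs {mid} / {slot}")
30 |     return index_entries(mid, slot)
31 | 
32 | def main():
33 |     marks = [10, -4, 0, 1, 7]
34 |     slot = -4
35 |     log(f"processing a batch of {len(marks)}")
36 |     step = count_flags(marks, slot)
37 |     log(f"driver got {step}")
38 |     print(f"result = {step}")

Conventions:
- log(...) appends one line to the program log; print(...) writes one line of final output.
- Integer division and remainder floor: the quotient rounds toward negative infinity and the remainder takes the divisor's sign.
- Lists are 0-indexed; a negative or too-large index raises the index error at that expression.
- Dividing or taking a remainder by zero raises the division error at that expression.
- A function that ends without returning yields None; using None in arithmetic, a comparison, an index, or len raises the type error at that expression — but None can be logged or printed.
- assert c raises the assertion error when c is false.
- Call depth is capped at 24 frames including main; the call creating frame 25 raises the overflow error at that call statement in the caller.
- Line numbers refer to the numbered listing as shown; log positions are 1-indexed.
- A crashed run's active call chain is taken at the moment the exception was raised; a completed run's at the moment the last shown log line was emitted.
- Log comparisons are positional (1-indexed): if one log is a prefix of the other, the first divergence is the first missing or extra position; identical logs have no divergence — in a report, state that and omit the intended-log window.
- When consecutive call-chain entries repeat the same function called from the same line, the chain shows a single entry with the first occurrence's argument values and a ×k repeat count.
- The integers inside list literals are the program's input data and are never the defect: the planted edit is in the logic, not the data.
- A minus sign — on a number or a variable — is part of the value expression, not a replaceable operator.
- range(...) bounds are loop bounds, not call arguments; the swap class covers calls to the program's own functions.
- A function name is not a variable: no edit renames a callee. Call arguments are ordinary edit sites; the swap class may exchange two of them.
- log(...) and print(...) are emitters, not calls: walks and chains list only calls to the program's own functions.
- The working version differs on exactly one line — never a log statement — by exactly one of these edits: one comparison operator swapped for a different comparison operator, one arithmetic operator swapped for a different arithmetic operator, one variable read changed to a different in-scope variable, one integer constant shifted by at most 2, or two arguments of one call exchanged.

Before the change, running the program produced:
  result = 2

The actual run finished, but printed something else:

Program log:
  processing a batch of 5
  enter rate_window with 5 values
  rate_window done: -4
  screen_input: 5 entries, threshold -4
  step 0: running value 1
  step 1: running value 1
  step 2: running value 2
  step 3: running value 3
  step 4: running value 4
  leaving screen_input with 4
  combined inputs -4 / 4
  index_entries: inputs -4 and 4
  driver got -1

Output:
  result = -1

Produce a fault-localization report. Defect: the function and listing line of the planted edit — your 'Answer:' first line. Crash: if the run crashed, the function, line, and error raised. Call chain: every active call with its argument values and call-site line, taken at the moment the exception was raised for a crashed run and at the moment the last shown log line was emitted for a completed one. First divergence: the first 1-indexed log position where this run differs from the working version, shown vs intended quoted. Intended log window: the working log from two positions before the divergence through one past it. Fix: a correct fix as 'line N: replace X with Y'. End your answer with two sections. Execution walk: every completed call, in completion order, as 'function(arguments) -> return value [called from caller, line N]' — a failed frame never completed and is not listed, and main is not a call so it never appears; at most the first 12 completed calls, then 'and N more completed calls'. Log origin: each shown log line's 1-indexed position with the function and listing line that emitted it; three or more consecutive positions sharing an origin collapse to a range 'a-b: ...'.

Answer: the defect is in rate_window at line 5.
The tell: The earliest visible damage is log position 3 — 'rate_window done: -4' rather than the intended 'rate_window done: 10'.
Call chain: main.
First divergence: position 3; shown 'rate_window done: -4' vs intended 'rate_window done: 10'.
Intended log window:
  1: processing a batch of 5
  2: enter rate_window with 5 values
  3: rate_window done: 10
  4: screen_input: 5 entries, threshold -4
Execution walk:
  rate_window([10, -4, 0, 1, 7]) -> -4  [called from count_flags, line 27]
  screen_input([10, -4, 0, 1, 7], -4) -> 4  [called from count_flags, line 28]
  index_entries(-4, 4) -> -1  [called from count_flags, line 30]
  count_flags([10, -4, 0, 1, 7], -4) -> -1  [called from main, line 36]
Origin of each log line:
  1: logged in main at line 35
  2: logged in rate_window at line 2
  3: logged in rate_window at line 7
  4: logged in screen_input at line 11
  5-9: logged in screen_input at line 16
  10: logged in screen_input at line 17
  11: logged in count_flags at line 29
  12: logged in index_entries at line 21
  13: logged in main at line 37
A correct fix: line 5: replace `<` with `>`.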